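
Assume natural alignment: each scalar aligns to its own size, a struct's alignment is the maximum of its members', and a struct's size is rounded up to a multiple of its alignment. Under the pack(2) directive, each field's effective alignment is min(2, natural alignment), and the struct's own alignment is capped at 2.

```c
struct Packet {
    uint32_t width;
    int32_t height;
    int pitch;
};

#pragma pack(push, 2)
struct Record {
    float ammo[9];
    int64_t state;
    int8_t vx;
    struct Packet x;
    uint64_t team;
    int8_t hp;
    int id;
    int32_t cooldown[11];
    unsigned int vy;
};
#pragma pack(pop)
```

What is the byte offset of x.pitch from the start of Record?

54

Packet: @0: width [4B, align 4] → 4; @4: height [4B, align 4] → 8; @8: pitch [4B, align 4] → 12; size 12, align 4
@0: ammo [36B, align 2] → 36
@36: state [8B, align 2] → 44
@44: vx [1B, align 1] → 45
+1 pad (align 2)
@46: x [12B, align 2] → 58
within Packet: pitch at 8
46 + 8 = 54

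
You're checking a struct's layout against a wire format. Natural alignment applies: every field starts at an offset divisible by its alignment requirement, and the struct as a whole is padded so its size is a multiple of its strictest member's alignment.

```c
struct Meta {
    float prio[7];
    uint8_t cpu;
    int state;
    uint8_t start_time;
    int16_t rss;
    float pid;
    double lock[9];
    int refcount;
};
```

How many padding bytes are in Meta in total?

prio at 0 (size 28, align 4) → ends 28
cpu at 28 (size 1, align 1) → ends 29
pad 3 to align 4 for state
state at 32 (size 4, align 4) → ends 36
start_time at 36 (size 1, align 1) → ends 37
pad 1 to align 2 for rss
rss at 38 (size 2, align 2) → ends 40
pid at 40 (size 4, align 4) → ends 44
pad 4 to align 8 for lock
lock at 48 (size 72, align 8) → ends 120
refcount at 120 (size 4, align 4) → ends 124
tail pad 4 to reach multiple of 8
total 128 bytes, alignment 8
data bytes 116, size 128 → padding 12

12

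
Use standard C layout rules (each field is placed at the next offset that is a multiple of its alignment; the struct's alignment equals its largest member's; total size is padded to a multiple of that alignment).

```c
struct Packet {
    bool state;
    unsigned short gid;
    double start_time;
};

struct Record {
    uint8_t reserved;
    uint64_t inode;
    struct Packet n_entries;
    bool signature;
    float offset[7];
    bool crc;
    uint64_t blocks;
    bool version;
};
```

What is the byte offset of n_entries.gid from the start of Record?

18

Packet: state at 0 (size 1, align 1) → ends 1; pad 1 to align 2 for gid; gid at 2 (size 2, align 2) → ends 4; pad 4 to align 8 for start_time; start_time at 8 (size 8, align 8) → ends 16; total 16 bytes, alignment 8
reserved at 0 (size 1, align 1) → ends 1
pad 7 to align 8 for inode
inode at 8 (size 8, align 8) → ends 16
n_entries at 16 (size 16, align 8) → ends 32
within Packet: gid at 2
16 + 2 = 18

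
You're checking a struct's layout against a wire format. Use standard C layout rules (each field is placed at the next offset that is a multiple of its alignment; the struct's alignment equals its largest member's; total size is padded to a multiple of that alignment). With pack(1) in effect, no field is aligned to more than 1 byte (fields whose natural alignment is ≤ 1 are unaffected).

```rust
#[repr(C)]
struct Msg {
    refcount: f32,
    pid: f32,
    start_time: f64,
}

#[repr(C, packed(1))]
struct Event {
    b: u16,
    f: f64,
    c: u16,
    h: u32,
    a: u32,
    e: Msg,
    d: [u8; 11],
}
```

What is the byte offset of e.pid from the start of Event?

Msg: @0: refcount [4B, align 4] → 4; @4: pid [4B, align 4] → 8; @8: start_time [8B, align 8] → 16; size 16, align 8
@0: b [2B, align 1] → 2
@2: f [8B, align 1] → 10
@10: c [2B, align 1] → 12
@12: h [4B, align 1] → 16
@16: a [4B, align 1] → 20
@20: e [16B, align 1] → 36
within Msg: pid at 4
20 + 4 = 24

24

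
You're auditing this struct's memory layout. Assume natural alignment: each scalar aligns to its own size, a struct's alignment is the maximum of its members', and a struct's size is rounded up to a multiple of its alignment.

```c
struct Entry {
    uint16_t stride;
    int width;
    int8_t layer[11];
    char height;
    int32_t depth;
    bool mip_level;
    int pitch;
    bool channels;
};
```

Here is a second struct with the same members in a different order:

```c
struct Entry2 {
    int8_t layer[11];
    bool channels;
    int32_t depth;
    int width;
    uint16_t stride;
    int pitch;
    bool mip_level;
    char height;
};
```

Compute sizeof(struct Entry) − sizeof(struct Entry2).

@0: stride [2B, align 2] → 2
+2 pad (align 4)
@4: width [4B, align 4] → 8
@8: layer [11B, align 1] → 19
@19: height [1B, align 1] → 20
@20: depth [4B, align 4] → 24
@24: mip_level [1B, align 1] → 25
+3 pad (align 4)
@28: pitch [4B, align 4] → 32
@32: channels [1B, align 1] → 33
+3 tail pad (align 4)
size 36, align 4
— Entry2 —
@0: layer [11B, align 1] → 11
@11: channels [1B, align 1] → 12
@12: depth [4B, align 4] → 16
@16: width [4B, align 4] → 20
@20: stride [2B, align 2] → 22
+2 pad (align 4)
@24: pitch [4B, align 4] → 28
@28: mip_level [1B, align 1] → 29
@29: height [1B, align 1] → 30
+2 tail pad (align 4)
size 32, align 4
36 − 32 = 4

4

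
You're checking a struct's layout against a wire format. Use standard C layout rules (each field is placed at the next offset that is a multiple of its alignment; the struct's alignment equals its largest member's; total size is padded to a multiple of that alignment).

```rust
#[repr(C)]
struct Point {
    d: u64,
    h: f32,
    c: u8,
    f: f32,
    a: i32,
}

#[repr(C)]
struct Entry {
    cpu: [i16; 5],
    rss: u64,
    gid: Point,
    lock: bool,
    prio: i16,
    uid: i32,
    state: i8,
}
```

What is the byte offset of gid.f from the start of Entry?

Point: d at 0 (size 8, align 8) → ends 8; h at 8 (size 4, align 4) → ends 12; c at 12 (size 1, align 1) → ends 13; pad 3 to align 4 for f; f at 16 (size 4, align 4) → ends 20; a at 20 (size 4, align 4) → ends 24; total 24 bytes, alignment 8
cpu at 0 (size 10, align 2) → ends 10
pad 6 to align 8 for rss
rss at 16 (size 8, align 8) → ends 24
gid at 24 (size 24, align 8) → ends 48
within Point: f at 16
24 + 16 = 40

40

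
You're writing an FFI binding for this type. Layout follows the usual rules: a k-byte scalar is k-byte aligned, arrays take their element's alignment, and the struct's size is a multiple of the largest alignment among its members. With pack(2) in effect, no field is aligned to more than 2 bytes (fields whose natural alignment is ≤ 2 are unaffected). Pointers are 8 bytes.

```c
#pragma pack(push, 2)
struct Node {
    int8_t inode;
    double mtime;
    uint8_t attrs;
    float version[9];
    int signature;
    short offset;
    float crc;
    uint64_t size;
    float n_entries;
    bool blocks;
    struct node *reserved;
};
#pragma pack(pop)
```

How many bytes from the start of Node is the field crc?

54

0..1  inode  (1B, 1-aligned)
1..2  -- padding (1B)
2..10  mtime  (8B, 2-aligned)
10..11  attrs  (1B, 1-aligned)
11..12  -- padding (1B)
12..48  version  (36B, 2-aligned)
48..52  signature  (4B, 2-aligned)
52..54  offset  (2B, 2-aligned)
54..58  crc  (4B, 2-aligned)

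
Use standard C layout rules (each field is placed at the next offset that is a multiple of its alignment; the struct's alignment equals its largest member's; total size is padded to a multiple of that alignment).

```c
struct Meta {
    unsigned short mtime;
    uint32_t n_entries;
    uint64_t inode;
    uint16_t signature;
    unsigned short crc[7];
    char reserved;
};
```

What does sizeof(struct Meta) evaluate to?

40

mtime at 0 (size 2, align 2) → ends 2
pad 2 to align 4 for n_entries
n_entries at 4 (size 4, align 4) → ends 8
inode at 8 (size 8, align 8) → ends 16
signature at 16 (size 2, align 2) → ends 18
crc at 18 (size 14, align 2) → ends 32
reserved at 32 (size 1, align 1) → ends 33
tail pad 7 to reach multiple of 8
total 40 bytes, alignment 8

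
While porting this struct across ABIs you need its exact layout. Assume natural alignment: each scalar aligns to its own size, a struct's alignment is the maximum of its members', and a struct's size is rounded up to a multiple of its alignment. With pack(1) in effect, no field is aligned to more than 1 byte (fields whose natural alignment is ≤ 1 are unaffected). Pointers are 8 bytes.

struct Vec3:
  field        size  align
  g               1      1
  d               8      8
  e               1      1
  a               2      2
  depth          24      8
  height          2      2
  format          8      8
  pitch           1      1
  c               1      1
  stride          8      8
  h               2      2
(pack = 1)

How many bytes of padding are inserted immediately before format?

0

0..1  g  (1B, 1-aligned)
1..9  d  (8B, 1-aligned)
9..10  e  (1B, 1-aligned)
10..12  a  (2B, 1-aligned)
12..36  depth  (24B, 1-aligned)
36..38  height  (2B, 1-aligned)
38..46  format  (8B, 1-aligned)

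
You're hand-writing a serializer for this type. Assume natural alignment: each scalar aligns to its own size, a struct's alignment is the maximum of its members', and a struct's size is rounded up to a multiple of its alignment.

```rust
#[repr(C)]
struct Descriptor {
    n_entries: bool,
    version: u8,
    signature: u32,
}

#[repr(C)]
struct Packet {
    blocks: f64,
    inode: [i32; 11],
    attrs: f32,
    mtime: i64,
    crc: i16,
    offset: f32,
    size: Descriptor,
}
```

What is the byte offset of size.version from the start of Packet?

Descriptor: 0..1  n_entries  (1B, 1-aligned); 1..2  version  (1B, 1-aligned); 2..4  -- padding (2B); 4..8  signature  (4B, 4-aligned); sizeof = 8, alignof = 4
0..8  blocks  (8B, 8-aligned)
8..52  inode  (44B, 4-aligned)
52..56  attrs  (4B, 4-aligned)
56..64  mtime  (8B, 8-aligned)
64..66  crc  (2B, 2-aligned)
66..68  -- padding (2B)
68..72  offset  (4B, 4-aligned)
72..80  size  (8B, 4-aligned)
within Descriptor: version at 1
72 + 1 = 73

73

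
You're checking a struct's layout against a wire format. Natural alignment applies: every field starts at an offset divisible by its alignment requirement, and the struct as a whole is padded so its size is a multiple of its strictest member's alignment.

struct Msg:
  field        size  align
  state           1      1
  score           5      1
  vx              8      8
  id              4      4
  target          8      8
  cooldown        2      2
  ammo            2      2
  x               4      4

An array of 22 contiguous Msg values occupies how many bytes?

880

state at 0 (size 1, align 1) → ends 1
score at 1 (size 5, align 1) → ends 6
pad 2 to align 8 for vx
vx at 8 (size 8, align 8) → ends 16
id at 16 (size 4, align 4) → ends 20
pad 4 to align 8 for target
target at 24 (size 8, align 8) → ends 32
cooldown at 32 (size 2, align 2) → ends 34
ammo at 34 (size 2, align 2) → ends 36
x at 36 (size 4, align 4) → ends 40
total 40 bytes, alignment 8
array of 22: 22 × 40 = 880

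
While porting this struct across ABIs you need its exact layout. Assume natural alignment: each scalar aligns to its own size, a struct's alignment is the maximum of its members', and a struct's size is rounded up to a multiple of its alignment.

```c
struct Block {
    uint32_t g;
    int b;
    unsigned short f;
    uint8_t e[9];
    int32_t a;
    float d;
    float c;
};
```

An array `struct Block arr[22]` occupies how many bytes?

704

@0: g [4B, align 4] → 4
@4: b [4B, align 4] → 8
@8: f [2B, align 2] → 10
@10: e [9B, align 1] → 19
+1 pad (align 4)
@20: a [4B, align 4] → 24
@24: d [4B, align 4] → 28
@28: c [4B, align 4] → 32
size 32, align 4
array of 22: 22 × 32 = 704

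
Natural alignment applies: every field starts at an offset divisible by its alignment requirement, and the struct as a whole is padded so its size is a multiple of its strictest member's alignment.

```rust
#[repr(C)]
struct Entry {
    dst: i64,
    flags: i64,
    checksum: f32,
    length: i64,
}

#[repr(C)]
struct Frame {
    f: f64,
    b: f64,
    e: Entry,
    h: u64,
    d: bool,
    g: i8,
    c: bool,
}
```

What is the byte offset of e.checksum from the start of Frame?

Entry: 0..8  dst  (8B, 8-aligned); 8..16  flags  (8B, 8-aligned); 16..20  checksum  (4B, 4-aligned); 20..24  -- padding (4B); 24..32  length  (8B, 8-aligned); sizeof = 32, alignof = 8
0..8  f  (8B, 8-aligned)
8..16  b  (8B, 8-aligned)
16..48  e  (32B, 8-aligned)
within Entry: checksum at 16
16 + 16 = 32

32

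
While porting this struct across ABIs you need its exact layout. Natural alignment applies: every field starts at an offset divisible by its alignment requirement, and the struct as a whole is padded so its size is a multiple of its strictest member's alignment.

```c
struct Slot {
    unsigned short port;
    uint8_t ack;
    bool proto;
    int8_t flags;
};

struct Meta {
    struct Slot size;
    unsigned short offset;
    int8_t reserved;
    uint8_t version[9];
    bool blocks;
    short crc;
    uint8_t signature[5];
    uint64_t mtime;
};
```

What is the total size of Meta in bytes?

40 bytes

Slot: port at 0 (size 2, align 2) → ends 2; ack at 2 (size 1, align 1) → ends 3; proto at 3 (size 1, align 1) → ends 4; flags at 4 (size 1, align 1) → ends 5; tail pad 1 to reach multiple of 2; total 6 bytes, alignment 2
size at 0 (size 6, align 2) → ends 6
offset at 6 (size 2, align 2) → ends 8
reserved at 8 (size 1, align 1) → ends 9
version at 9 (size 9, align 1) → ends 18
blocks at 18 (size 1, align 1) → ends 19
pad 1 to align 2 for crc
crc at 20 (size 2, align 2) → ends 22
signature at 22 (size 5, align 1) → ends 27
pad 5 to align 8 for mtime
mtime at 32 (size 8, align 8) → ends 40
total 40 bytes, alignment 8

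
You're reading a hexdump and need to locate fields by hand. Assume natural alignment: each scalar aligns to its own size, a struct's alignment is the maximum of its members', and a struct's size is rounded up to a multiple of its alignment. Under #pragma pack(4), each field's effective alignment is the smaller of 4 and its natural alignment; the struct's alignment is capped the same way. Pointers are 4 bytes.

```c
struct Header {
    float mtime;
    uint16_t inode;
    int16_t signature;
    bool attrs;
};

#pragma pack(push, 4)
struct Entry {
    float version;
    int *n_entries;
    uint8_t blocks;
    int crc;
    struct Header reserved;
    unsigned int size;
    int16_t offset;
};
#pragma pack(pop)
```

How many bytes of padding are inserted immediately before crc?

3

Header: 0..4  mtime  (4B, 4-aligned); 4..6  inode  (2B, 2-aligned); 6..8  signature  (2B, 2-aligned); 8..9  attrs  (1B, 1-aligned); 9..12  -- tail padding (3B); sizeof = 12, alignof = 4
0..4  version  (4B, 4-aligned)
4..8  n_entries  (4B, 4-aligned)
8..9  blocks  (1B, 1-aligned)
9..12  -- padding (3B)
12..16  crc  (4B, 4-aligned)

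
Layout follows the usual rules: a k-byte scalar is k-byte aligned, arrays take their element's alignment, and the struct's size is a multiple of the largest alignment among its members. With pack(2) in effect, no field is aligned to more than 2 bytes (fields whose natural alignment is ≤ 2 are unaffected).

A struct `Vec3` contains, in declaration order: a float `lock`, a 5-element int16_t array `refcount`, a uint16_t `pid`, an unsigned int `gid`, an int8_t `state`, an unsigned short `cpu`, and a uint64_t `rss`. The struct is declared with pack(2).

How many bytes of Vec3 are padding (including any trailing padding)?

@0: lock [4B, align 2] → 4
@4: refcount [10B, align 2] → 14
@14: pid [2B, align 2] → 16
@16: gid [4B, align 2] → 20
@20: state [1B, align 1] → 21
+1 pad (align 2)
@22: cpu [2B, align 2] → 24
@24: rss [8B, align 2] → 32
size 32, align 2
data bytes 31, size 32 → padding 1

1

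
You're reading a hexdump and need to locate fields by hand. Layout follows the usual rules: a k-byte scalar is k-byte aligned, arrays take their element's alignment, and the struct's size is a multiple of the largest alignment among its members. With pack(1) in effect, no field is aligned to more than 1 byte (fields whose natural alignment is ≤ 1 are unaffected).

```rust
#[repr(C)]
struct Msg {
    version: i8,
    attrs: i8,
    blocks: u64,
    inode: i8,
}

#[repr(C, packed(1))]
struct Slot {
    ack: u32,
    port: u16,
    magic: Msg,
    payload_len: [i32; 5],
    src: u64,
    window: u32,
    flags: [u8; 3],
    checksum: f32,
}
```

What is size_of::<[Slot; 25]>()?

1725

Msg: 0..1  version  (1B, 1-aligned); 1..2  attrs  (1B, 1-aligned); 2..8  -- padding (6B); 8..16  blocks  (8B, 8-aligned); 16..17  inode  (1B, 1-aligned); 17..24  -- tail padding (7B); sizeof = 24, alignof = 8
0..4  ack  (4B, 1-aligned)
4..6  port  (2B, 1-aligned)
6..30  magic  (24B, 1-aligned)
30..50  payload_len  (20B, 1-aligned)
50..58  src  (8B, 1-aligned)
58..62  window  (4B, 1-aligned)
62..65  flags  (3B, 1-aligned)
65..69  checksum  (4B, 1-aligned)
sizeof = 69, alignof = 1
array of 25: 25 × 69 = 1725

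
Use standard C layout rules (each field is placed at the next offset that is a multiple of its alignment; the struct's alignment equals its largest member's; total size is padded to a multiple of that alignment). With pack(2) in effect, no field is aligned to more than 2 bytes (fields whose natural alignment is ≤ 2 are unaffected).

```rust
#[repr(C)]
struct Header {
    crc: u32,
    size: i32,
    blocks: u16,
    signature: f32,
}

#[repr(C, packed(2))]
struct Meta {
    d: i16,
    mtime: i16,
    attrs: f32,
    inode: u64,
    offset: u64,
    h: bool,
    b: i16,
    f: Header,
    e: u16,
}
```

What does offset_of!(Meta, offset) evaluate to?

16

Header: 0..4  crc  (4B, 4-aligned); 4..8  size  (4B, 4-aligned); 8..10  blocks  (2B, 2-aligned); 10..12  -- padding (2B); 12..16  signature  (4B, 4-aligned); sizeof = 16, alignof = 4
0..2  d  (2B, 2-aligned)
2..4  mtime  (2B, 2-aligned)
4..8  attrs  (4B, 2-aligned)
8..16  inode  (8B, 2-aligned)
16..24  offset  (8B, 2-aligned)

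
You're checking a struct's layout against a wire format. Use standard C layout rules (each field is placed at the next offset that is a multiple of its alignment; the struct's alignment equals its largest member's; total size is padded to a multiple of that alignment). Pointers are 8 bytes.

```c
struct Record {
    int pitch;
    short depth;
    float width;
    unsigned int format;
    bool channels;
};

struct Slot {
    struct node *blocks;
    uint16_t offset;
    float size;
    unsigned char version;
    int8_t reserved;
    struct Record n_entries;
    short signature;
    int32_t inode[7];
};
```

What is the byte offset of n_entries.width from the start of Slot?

Record: 0..4  pitch  (4B, 4-aligned); 4..6  depth  (2B, 2-aligned); 6..8  -- padding (2B); 8..12  width  (4B, 4-aligned); 12..16  format  (4B, 4-aligned); 16..17  channels  (1B, 1-aligned); 17..20  -- tail padding (3B); sizeof = 20, alignof = 4
0..8  blocks  (8B, 8-aligned)
8..10  offset  (2B, 2-aligned)
10..12  -- padding (2B)
12..16  size  (4B, 4-aligned)
16..17  version  (1B, 1-aligned)
17..18  reserved  (1B, 1-aligned)
18..20  -- padding (2B)
20..40  n_entries  (20B, 4-aligned)
within Record: width at 8
20 + 8 = 28

28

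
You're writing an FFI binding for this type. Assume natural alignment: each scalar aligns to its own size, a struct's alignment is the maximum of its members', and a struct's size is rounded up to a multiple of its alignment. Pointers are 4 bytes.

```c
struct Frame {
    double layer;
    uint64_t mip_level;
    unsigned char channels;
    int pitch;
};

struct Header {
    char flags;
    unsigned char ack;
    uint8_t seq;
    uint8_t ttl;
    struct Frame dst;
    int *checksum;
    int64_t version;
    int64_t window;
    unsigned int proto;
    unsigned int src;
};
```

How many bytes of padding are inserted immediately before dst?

Frame: @0: layer [8B, align 8] → 8; @8: mip_level [8B, align 8] → 16; @16: channels [1B, align 1] → 17; +3 pad (align 4); @20: pitch [4B, align 4] → 24; size 24, align 8
@0: flags [1B, align 1] → 1
@1: ack [1B, align 1] → 2
@2: seq [1B, align 1] → 3
@3: ttl [1B, align 1] → 4
+4 pad (align 8)
@8: dst [24B, align 8] → 32

4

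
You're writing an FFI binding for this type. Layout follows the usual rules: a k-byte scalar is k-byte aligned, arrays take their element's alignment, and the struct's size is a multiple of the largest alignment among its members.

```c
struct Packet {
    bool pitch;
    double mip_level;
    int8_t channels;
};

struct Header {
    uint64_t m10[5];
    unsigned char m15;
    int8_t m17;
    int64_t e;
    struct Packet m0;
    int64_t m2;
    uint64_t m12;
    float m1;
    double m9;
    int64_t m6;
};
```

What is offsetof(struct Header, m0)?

56

Packet: @0: pitch [1B, align 1] → 1; +7 pad (align 8); @8: mip_level [8B, align 8] → 16; @16: channels [1B, align 1] → 17; +7 tail pad (align 8); size 24, align 8
@0: m10 [40B, align 8] → 40
@40: m15 [1B, align 1] → 41
@41: m17 [1B, align 1] → 42
+6 pad (align 8)
@48: e [8B, align 8] → 56
@56: m0 [24B, align 8] → 80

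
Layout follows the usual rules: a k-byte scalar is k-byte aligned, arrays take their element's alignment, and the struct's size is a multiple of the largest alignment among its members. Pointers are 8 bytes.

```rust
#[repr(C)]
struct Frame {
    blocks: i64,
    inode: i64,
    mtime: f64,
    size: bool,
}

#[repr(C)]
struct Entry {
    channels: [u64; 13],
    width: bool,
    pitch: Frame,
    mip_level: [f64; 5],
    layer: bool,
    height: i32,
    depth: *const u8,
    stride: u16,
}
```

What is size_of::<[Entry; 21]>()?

4368

Frame: blocks at 0 (size 8, align 8) → ends 8; inode at 8 (size 8, align 8) → ends 16; mtime at 16 (size 8, align 8) → ends 24; size at 24 (size 1, align 1) → ends 25; tail pad 7 to reach multiple of 8; total 32 bytes, alignment 8
channels at 0 (size 104, align 8) → ends 104
width at 104 (size 1, align 1) → ends 105
pad 7 to align 8 for pitch
pitch at 112 (size 32, align 8) → ends 144
mip_level at 144 (size 40, align 8) → ends 184
layer at 184 (size 1, align 1) → ends 185
pad 3 to align 4 for height
height at 188 (size 4, align 4) → ends 192
depth at 192 (size 8, align 8) → ends 200
stride at 200 (size 2, align 2) → ends 202
tail pad 6 to reach multiple of 8
total 208 bytes, alignment 8
array of 21: 21 × 208 = 4368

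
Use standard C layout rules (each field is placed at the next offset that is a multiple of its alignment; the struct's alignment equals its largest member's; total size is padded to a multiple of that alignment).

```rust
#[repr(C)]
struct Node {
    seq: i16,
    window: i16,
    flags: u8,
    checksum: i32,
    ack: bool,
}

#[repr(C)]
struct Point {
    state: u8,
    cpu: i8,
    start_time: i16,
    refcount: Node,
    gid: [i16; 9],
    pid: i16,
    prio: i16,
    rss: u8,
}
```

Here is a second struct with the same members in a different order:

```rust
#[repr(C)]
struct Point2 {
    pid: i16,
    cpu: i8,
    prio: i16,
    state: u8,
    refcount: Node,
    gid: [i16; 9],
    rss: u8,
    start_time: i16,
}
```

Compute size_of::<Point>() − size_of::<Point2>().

Node: @0: seq [2B, align 2] → 2; @2: window [2B, align 2] → 4; @4: flags [1B, align 1] → 5; +3 pad (align 4); @8: checksum [4B, align 4] → 12; @12: ack [1B, align 1] → 13; +3 tail pad (align 4); size 16, align 4
@0: state [1B, align 1] → 1
@1: cpu [1B, align 1] → 2
@2: start_time [2B, align 2] → 4
@4: refcount [16B, align 4] → 20
@20: gid [18B, align 2] → 38
@38: pid [2B, align 2] → 40
@40: prio [2B, align 2] → 42
@42: rss [1B, align 1] → 43
+1 tail pad (align 4)
size 44, align 4
— Point2 —
@0: pid [2B, align 2] → 2
@2: cpu [1B, align 1] → 3
+1 pad (align 2)
@4: prio [2B, align 2] → 6
@6: state [1B, align 1] → 7
+1 pad (align 4)
@8: refcount [16B, align 4] → 24
@24: gid [18B, align 2] → 42
@42: rss [1B, align 1] → 43
+1 pad (align 2)
@44: start_time [2B, align 2] → 46
+2 tail pad (align 4)
size 48, align 4
44 − 48 = -4

-4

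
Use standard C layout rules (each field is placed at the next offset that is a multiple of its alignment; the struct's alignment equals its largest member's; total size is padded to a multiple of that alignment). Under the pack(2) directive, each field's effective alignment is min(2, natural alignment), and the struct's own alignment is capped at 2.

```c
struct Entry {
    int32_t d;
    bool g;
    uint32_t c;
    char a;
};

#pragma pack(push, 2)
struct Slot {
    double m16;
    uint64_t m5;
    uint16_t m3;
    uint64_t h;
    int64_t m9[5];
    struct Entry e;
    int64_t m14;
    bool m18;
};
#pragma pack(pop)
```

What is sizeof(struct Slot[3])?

Entry: @0: d [4B, align 4] → 4; @4: g [1B, align 1] → 5; +3 pad (align 4); @8: c [4B, align 4] → 12; @12: a [1B, align 1] → 13; +3 tail pad (align 4); size 16, align 4
@0: m16 [8B, align 2] → 8
@8: m5 [8B, align 2] → 16
@16: m3 [2B, align 2] → 18
@18: h [8B, align 2] → 26
@26: m9 [40B, align 2] → 66
@66: e [16B, align 2] → 82
@82: m14 [8B, align 2] → 90
@90: m18 [1B, align 1] → 91
+1 tail pad (align 2)
size 92, align 2
array of 3: 3 × 92 = 276

276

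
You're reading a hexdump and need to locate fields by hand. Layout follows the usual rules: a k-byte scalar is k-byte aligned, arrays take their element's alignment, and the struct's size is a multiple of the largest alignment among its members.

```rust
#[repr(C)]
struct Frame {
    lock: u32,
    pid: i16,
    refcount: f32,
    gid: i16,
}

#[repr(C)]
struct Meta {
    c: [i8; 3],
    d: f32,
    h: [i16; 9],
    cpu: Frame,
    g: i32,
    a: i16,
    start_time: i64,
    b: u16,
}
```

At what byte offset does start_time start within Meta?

Frame: 0..4  lock  (4B, 4-aligned); 4..6  pid  (2B, 2-aligned); 6..8  -- padding (2B); 8..12  refcount  (4B, 4-aligned); 12..14  gid  (2B, 2-aligned); 14..16  -- tail padding (2B); sizeof = 16, alignof = 4
0..3  c  (3B, 1-aligned)
3..4  -- padding (1B)
4..8  d  (4B, 4-aligned)
8..26  h  (18B, 2-aligned)
26..28  -- padding (2B)
28..44  cpu  (16B, 4-aligned)
44..48  g  (4B, 4-aligned)
48..50  a  (2B, 2-aligned)
50..56  -- padding (6B)
56..64  start_time  (8B, 8-aligned)

56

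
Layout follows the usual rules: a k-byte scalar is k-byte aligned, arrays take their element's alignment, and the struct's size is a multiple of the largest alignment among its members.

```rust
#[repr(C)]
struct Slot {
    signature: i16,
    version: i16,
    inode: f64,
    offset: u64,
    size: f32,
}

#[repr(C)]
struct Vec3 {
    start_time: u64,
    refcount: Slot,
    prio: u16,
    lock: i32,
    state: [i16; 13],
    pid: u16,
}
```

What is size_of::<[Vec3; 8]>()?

Slot: @0: signature [2B, align 2] → 2; @2: version [2B, align 2] → 4; +4 pad (align 8); @8: inode [8B, align 8] → 16; @16: offset [8B, align 8] → 24; @24: size [4B, align 4] → 28; +4 tail pad (align 8); size 32, align 8
@0: start_time [8B, align 8] → 8
@8: refcount [32B, align 8] → 40
@40: prio [2B, align 2] → 42
+2 pad (align 4)
@44: lock [4B, align 4] → 48
@48: state [26B, align 2] → 74
@74: pid [2B, align 2] → 76
+4 tail pad (align 8)
size 80, align 8
array of 8: 8 × 80 = 640

640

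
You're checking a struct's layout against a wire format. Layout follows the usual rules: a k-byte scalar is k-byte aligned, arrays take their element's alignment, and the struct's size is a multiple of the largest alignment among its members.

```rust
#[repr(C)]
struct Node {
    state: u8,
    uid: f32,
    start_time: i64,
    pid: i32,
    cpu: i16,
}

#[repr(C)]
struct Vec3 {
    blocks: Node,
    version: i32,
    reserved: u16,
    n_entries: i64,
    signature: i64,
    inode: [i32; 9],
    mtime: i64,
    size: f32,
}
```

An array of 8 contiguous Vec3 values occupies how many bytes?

832

Node: 0..1  state  (1B, 1-aligned); 1..4  -- padding (3B); 4..8  uid  (4B, 4-aligned); 8..16  start_time  (8B, 8-aligned); 16..20  pid  (4B, 4-aligned); 20..22  cpu  (2B, 2-aligned); 22..24  -- tail padding (2B); sizeof = 24, alignof = 8
0..24  blocks  (24B, 8-aligned)
24..28  version  (4B, 4-aligned)
28..30  reserved  (2B, 2-aligned)
30..32  -- padding (2B)
32..40  n_entries  (8B, 8-aligned)
40..48  signature  (8B, 8-aligned)
48..84  inode  (36B, 4-aligned)
84..88  -- padding (4B)
88..96  mtime  (8B, 8-aligned)
96..100  size  (4B, 4-aligned)
100..104  -- tail padding (4B)
sizeof = 104, alignof = 8
array of 8: 8 × 104 = 832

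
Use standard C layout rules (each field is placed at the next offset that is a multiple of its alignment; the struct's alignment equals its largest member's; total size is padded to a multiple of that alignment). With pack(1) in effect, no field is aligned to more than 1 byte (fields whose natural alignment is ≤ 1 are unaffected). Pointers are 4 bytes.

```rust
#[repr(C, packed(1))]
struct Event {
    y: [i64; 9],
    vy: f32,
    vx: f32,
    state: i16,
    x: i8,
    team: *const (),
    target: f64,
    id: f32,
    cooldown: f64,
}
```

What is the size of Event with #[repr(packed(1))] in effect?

y at 0 (size 72, align 1) → ends 72
vy at 72 (size 4, align 1) → ends 76
vx at 76 (size 4, align 1) → ends 80
state at 80 (size 2, align 1) → ends 82
x at 82 (size 1, align 1) → ends 83
team at 83 (size 4, align 1) → ends 87
target at 87 (size 8, align 1) → ends 95
id at 95 (size 4, align 1) → ends 99
cooldown at 99 (size 8, align 1) → ends 107
total 107 bytes, alignment 1

107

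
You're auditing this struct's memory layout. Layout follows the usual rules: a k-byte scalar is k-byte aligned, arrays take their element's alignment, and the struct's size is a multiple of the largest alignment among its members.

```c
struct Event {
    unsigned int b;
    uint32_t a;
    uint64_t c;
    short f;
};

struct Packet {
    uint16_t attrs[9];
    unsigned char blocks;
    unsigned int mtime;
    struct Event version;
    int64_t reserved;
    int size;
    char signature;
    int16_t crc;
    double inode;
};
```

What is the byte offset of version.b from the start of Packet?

24

Event: b at 0 (size 4, align 4) → ends 4; a at 4 (size 4, align 4) → ends 8; c at 8 (size 8, align 8) → ends 16; f at 16 (size 2, align 2) → ends 18; tail pad 6 to reach multiple of 8; total 24 bytes, alignment 8
attrs at 0 (size 18, align 2) → ends 18
blocks at 18 (size 1, align 1) → ends 19
pad 1 to align 4 for mtime
mtime at 20 (size 4, align 4) → ends 24
version at 24 (size 24, align 8) → ends 48
within Event: b at 0
24 + 0 = 24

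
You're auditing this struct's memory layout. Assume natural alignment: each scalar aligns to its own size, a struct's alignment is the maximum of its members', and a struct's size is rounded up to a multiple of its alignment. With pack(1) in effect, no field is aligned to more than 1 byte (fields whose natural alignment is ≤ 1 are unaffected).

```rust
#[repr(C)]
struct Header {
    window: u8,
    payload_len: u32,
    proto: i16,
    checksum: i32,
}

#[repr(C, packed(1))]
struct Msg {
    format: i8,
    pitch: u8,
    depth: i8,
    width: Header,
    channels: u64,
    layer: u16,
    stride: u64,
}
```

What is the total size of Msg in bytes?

Header: @0: window [1B, align 1] → 1; +3 pad (align 4); @4: payload_len [4B, align 4] → 8; @8: proto [2B, align 2] → 10; +2 pad (align 4); @12: checksum [4B, align 4] → 16; size 16, align 4
@0: format [1B, align 1] → 1
@1: pitch [1B, align 1] → 2
@2: depth [1B, align 1] → 3
@3: width [16B, align 1] → 19
@19: channels [8B, align 1] → 27
@27: layer [2B, align 1] → 29
@29: stride [8B, align 1] → 37
size 37, align 1

37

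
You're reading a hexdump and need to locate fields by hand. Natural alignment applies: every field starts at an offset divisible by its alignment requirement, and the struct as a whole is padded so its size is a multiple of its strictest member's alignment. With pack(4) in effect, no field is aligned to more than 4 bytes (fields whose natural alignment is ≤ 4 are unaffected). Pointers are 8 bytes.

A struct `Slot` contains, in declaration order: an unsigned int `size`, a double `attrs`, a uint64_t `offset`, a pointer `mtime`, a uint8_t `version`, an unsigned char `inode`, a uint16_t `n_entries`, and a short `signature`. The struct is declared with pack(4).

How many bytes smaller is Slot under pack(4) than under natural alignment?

4

natural layout:
  size at 0 (size 4, align 4) → ends 4
  pad 4 to align 8 for attrs
  attrs at 8 (size 8, align 8) → ends 16
  offset at 16 (size 8, align 8) → ends 24
  mtime at 24 (size 8, align 8) → ends 32
  version at 32 (size 1, align 1) → ends 33
  inode at 33 (size 1, align 1) → ends 34
  n_entries at 34 (size 2, align 2) → ends 36
  signature at 36 (size 2, align 2) → ends 38
  tail pad 2 to reach multiple of 8
  total 40 bytes, alignment 8
packed(4) layout:
  size at 0 (size 4, align 4) → ends 4
  attrs at 4 (size 8, align 4) → ends 12
  offset at 12 (size 8, align 4) → ends 20
  mtime at 20 (size 8, align 4) → ends 28
  version at 28 (size 1, align 1) → ends 29
  inode at 29 (size 1, align 1) → ends 30
  n_entries at 30 (size 2, align 2) → ends 32
  signature at 32 (size 2, align 2) → ends 34
  tail pad 2 to reach multiple of 4
  total 36 bytes, alignment 4
40 − 36 = 4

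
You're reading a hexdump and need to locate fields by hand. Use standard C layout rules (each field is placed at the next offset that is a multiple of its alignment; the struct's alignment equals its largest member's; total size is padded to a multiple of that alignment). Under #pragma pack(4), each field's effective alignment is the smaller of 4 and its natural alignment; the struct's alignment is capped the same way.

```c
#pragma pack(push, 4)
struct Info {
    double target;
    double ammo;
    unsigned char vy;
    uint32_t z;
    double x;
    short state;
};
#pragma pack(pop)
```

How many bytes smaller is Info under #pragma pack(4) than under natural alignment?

4

natural layout:
  @0: target [8B, align 8] → 8
  @8: ammo [8B, align 8] → 16
  @16: vy [1B, align 1] → 17
  +3 pad (align 4)
  @20: z [4B, align 4] → 24
  @24: x [8B, align 8] → 32
  @32: state [2B, align 2] → 34
  +6 tail pad (align 8)
  size 40, align 8
packed(4) layout:
  @0: target [8B, align 4] → 8
  @8: ammo [8B, align 4] → 16
  @16: vy [1B, align 1] → 17
  +3 pad (align 4)
  @20: z [4B, align 4] → 24
  @24: x [8B, align 4] → 32
  @32: state [2B, align 2] → 34
  +2 tail pad (align 4)
  size 36, align 4
40 − 36 = 4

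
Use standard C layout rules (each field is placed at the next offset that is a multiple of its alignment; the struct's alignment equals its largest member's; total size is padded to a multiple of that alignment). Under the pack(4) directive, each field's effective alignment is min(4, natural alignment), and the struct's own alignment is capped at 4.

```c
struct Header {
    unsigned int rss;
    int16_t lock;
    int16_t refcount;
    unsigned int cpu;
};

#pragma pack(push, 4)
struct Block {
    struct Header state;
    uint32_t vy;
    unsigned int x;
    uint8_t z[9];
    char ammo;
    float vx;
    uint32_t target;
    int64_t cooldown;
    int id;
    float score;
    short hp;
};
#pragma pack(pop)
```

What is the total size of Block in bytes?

60 bytes

Header: @0: rss [4B, align 4] → 4; @4: lock [2B, align 2] → 6; @6: refcount [2B, align 2] → 8; @8: cpu [4B, align 4] → 12; size 12, align 4
@0: state [12B, align 4] → 12
@12: vy [4B, align 4] → 16
@16: x [4B, align 4] → 20
@20: z [9B, align 1] → 29
@29: ammo [1B, align 1] → 30
+2 pad (align 4)
@32: vx [4B, align 4] → 36
@36: target [4B, align 4] → 40
@40: cooldown [8B, align 4] → 48
@48: id [4B, align 4] → 52
@52: score [4B, align 4] → 56
@56: hp [2B, align 2] → 58
+2 tail pad (align 4)
size 60, align 4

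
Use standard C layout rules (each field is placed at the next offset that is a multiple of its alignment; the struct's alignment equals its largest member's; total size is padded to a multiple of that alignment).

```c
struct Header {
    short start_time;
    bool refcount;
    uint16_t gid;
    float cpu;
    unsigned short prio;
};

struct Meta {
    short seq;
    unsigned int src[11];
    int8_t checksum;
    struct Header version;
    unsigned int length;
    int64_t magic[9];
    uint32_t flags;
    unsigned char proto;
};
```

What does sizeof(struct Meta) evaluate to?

Header: @0: start_time [2B, align 2] → 2; @2: refcount [1B, align 1] → 3; +1 pad (align 2); @4: gid [2B, align 2] → 6; +2 pad (align 4); @8: cpu [4B, align 4] → 12; @12: prio [2B, align 2] → 14; +2 tail pad (align 4); size 16, align 4
@0: seq [2B, align 2] → 2
+2 pad (align 4)
@4: src [44B, align 4] → 48
@48: checksum [1B, align 1] → 49
+3 pad (align 4)
@52: version [16B, align 4] → 68
@68: length [4B, align 4] → 72
@72: magic [72B, align 8] → 144
@144: flags [4B, align 4] → 148
@148: proto [1B, align 1] → 149
+3 tail pad (align 8)
size 152, align 8

152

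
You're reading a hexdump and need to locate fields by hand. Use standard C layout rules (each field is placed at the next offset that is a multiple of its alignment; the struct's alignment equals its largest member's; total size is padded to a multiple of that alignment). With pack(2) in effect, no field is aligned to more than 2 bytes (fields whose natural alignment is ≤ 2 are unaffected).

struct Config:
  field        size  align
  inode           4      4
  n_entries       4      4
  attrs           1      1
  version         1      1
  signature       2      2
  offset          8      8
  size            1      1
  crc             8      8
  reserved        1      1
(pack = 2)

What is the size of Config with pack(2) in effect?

32

@0: inode [4B, align 2] → 4
@4: n_entries [4B, align 2] → 8
@8: attrs [1B, align 1] → 9
@9: version [1B, align 1] → 10
@10: signature [2B, align 2] → 12
@12: offset [8B, align 2] → 20
@20: size [1B, align 1] → 21
+1 pad (align 2)
@22: crc [8B, align 2] → 30
@30: reserved [1B, align 1] → 31
+1 tail pad (align 2)
size 32, align 2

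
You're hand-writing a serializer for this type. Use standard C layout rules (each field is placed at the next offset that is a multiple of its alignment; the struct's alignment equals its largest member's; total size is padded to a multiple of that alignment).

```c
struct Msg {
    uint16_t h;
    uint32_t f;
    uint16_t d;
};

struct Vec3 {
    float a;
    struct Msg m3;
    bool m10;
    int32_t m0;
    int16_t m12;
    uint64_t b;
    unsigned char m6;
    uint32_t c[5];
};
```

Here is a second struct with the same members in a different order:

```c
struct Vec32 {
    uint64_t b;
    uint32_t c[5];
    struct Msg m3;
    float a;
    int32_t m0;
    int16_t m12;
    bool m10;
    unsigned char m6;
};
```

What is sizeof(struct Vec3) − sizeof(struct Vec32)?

8

Msg: h at 0 (size 2, align 2) → ends 2; pad 2 to align 4 for f; f at 4 (size 4, align 4) → ends 8; d at 8 (size 2, align 2) → ends 10; tail pad 2 to reach multiple of 4; total 12 bytes, alignment 4
a at 0 (size 4, align 4) → ends 4
m3 at 4 (size 12, align 4) → ends 16
m10 at 16 (size 1, align 1) → ends 17
pad 3 to align 4 for m0
m0 at 20 (size 4, align 4) → ends 24
m12 at 24 (size 2, align 2) → ends 26
pad 6 to align 8 for b
b at 32 (size 8, align 8) → ends 40
m6 at 40 (size 1, align 1) → ends 41
pad 3 to align 4 for c
c at 44 (size 20, align 4) → ends 64
total 64 bytes, alignment 8
— Vec32 —
b at 0 (size 8, align 8) → ends 8
c at 8 (size 20, align 4) → ends 28
m3 at 28 (size 12, align 4) → ends 40
a at 40 (size 4, align 4) → ends 44
m0 at 44 (size 4, align 4) → ends 48
m12 at 48 (size 2, align 2) → ends 50
m10 at 50 (size 1, align 1) → ends 51
m6 at 51 (size 1, align 1) → ends 52
tail pad 4 to reach multiple of 8
total 56 bytes, alignment 8
64 − 56 = 8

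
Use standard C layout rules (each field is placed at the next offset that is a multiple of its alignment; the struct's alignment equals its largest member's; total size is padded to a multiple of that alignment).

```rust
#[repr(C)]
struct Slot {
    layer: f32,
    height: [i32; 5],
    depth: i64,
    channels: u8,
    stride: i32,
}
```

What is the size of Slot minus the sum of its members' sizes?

0..4  layer  (4B, 4-aligned)
4..24  height  (20B, 4-aligned)
24..32  depth  (8B, 8-aligned)
32..33  channels  (1B, 1-aligned)
33..36  -- padding (3B)
36..40  stride  (4B, 4-aligned)
sizeof = 40, alignof = 8
data bytes 37, size 40 → padding 3

3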